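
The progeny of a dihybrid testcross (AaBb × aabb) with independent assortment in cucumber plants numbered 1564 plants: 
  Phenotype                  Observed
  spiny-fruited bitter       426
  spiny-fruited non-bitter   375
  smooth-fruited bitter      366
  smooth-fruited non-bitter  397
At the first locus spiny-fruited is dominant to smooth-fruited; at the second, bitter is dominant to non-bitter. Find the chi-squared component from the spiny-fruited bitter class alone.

3.133

A dihybrid testcross with independent assortment gives a 1:1:1:1 ratio.
Under the 1:1:1:1 hypothesis (Σ ratio = 4, N = 1564):
  spiny-fruited bitter: 1564 × 1/4 = 391
  spiny-fruited non-bitter: 1564 × 1/4 = 391
  smooth-fruited bitter: 1564 × 1/4 = 391
  smooth-fruited non-bitter: 1564 × 1/4 = 391
Contribution of spiny-fruited bitter: (426 − 391)² / 391 = 3.1330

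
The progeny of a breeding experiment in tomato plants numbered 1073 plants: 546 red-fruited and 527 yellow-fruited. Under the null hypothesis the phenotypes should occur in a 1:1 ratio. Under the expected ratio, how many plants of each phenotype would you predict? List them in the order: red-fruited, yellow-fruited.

536.5, 536.5

Under the 1:1 hypothesis (Σ ratio = 2, N = 1073):
  red-fruited: 1073 × 1/2 = 536.5
  yellow-fruited: 1073 × 1/2 = 536.5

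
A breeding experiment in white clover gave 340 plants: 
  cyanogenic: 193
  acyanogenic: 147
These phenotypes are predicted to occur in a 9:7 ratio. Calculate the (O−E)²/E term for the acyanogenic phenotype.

0.021

Total ratio parts = 16. Expected numbers out of 340:
  cyanogenic: 340 × 9/16 = 191.25
  acyanogenic: 340 × 7/16 = 148.75
Contribution of acyanogenic: (147 − 148.75)² / 148.75 = 0.0206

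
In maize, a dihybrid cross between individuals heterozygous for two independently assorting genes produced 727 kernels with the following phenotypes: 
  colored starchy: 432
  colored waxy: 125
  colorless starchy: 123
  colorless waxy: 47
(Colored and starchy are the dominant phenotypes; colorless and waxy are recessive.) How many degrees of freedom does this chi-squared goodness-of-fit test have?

3

A dihybrid F₂ with independent assortment and complete dominance at both loci gives a 9:3:3:1 phenotypic ratio.
A goodness-of-fit test with 4 phenotype classes has df = 4 − 1 = 3.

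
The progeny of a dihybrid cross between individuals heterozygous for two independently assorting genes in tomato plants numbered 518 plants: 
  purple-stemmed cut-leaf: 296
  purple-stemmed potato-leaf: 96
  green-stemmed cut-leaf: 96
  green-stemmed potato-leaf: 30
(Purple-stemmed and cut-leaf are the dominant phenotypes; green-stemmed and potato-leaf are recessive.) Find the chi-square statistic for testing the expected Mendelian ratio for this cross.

0.274

A dihybrid F₂ with independent assortment and complete dominance at both loci gives a 9:3:3:1 phenotypic ratio.
The 9:3:3:1 ratio has 16 parts, so with N = 518 the expected counts are:
  purple-stemmed cut-leaf: 518 × 9/16 = 291.375
  purple-stemmed potato-leaf: 518 × 3/16 = 97.125
  green-stemmed cut-leaf: 518 × 3/16 = 97.125
  green-stemmed potato-leaf: 518 × 1/16 = 32.375
χ² = Σ (O − E)² / E
  purple-stemmed cut-leaf: (296 − 291.375)² / 291.375 = 0.0734
  purple-stemmed potato-leaf: (96 − 97.125)² / 97.125 = 0.0130
  green-stemmed cut-leaf: (96 − 97.125)² / 97.125 = 0.0130
  green-stemmed potato-leaf: (30 − 32.375)² / 32.375 = 0.1742
χ² = 0.0734 + 0.0130 + 0.0130 + 0.1742 = 0.2736 ≈ 0.274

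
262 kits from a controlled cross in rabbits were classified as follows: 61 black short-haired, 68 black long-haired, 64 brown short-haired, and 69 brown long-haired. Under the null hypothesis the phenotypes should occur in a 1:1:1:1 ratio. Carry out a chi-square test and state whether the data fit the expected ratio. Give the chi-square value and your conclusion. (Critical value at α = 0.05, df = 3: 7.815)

Total ratio parts = 4. Expected numbers out of 262:
  black short-haired: 262 × 1/4 = 65.5
  black long-haired: 262 × 1/4 = 65.5
  brown short-haired: 262 × 1/4 = 65.5
  brown long-haired: 262 × 1/4 = 65.5
χ² = Σ (O − E)² / E
  black short-haired: (61 − 65.5)² / 65.5 = 0.3092
  black long-haired: (68 − 65.5)² / 65.5 = 0.0954
  brown short-haired: (64 − 65.5)² / 65.5 = 0.0344
  brown long-haired: (69 − 65.5)² / 65.5 = 0.1870
χ² = 0.3092 + 0.0954 + 0.0344 + 0.1870 = 0.626
Degrees of freedom = 4 − 1 = 3; critical value at α = 0.05 is 7.815.
Since 0.626 < 7.815, we fail to reject the null hypothesis — the data are consistent with the 1:1:1:1 ratio.

0.626; consistent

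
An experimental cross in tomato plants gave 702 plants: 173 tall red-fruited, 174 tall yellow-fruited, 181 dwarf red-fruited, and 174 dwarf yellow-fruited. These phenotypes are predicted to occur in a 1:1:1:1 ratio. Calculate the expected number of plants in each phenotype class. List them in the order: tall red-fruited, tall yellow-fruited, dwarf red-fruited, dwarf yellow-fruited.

175.5, 175.5, 175.5, 175.5

Total ratio parts = 4. Expected numbers out of 702:
  tall red-fruited: 702 × 1/4 = 175.5
  tall yellow-fruited: 702 × 1/4 = 175.5
  dwarf red-fruited: 702 × 1/4 = 175.5
  dwarf yellow-fruited: 702 × 1/4 = 175.5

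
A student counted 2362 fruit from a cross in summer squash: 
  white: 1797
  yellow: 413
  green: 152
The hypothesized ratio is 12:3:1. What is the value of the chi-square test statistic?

2.512

The 12:3:1 ratio has 16 parts, so with N = 2362 the expected counts are:
  white: 2362 × 12/16 = 1771.5
  yellow: 2362 × 3/16 = 442.875
  green: 2362 × 1/16 = 147.625
χ² = Σ (O − E)² / E
  white: (1797 − 1771.5)² / 1771.5 = 0.3671
  yellow: (413 − 442.875)² / 442.875 = 2.0153
  green: (152 − 147.625)² / 147.625 = 0.1297
χ² = 0.3671 + 2.0153 + 0.1297 = 2.5121 ≈ 2.512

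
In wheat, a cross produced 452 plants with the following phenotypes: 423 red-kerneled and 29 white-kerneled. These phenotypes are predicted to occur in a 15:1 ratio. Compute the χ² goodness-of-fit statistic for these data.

0.021

Under the 15:1 hypothesis (Σ ratio = 16, N = 452):
  red-kerneled: 452 × 15/16 = 423.75
  white-kerneled: 452 × 1/16 = 28.25
χ² = Σ (O − E)² / E
  red-kerneled: (423 − 423.75)² / 423.75 = 0.0013
  white-kerneled: (29 − 28.25)² / 28.25 = 0.0199
χ² = 0.0013 + 0.0199 = 0.0212 ≈ 0.021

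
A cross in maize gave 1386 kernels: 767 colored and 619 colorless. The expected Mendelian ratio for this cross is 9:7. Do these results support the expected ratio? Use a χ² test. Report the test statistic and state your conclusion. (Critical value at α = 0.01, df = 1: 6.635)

Expected counts for N = 1386 under a 9:7 ratio (total parts = 16):
  colored: 1386 × 9/16 = 779.625
  colorless: 1386 × 7/16 = 606.375
χ² = Σ (O − E)² / E
  colored: (767 − 779.625)² / 779.625 = 0.2044
  colorless: (619 − 606.375)² / 606.375 = 0.2629
χ² = 0.2044 + 0.2629 = 0.4673 ≈ 0.467
Degrees of freedom = 2 − 1 = 1; critical value at α = 0.01 is 6.635.
Since 0.467 < 6.635, we fail to reject the null hypothesis — the data are consistent with the 9:7 ratio.

0.467; consistent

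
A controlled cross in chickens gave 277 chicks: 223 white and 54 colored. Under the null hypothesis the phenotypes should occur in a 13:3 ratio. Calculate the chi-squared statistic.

0.101

Expected counts for N = 277 under a 13:3 ratio (total parts = 16):
  white: 277 × 13/16 = 225.0625
  colored: 277 × 3/16 = 51.9375
χ² = Σ (O − E)² / E
  white: (223 − 225.0625)² / 225.0625 = 0.0189
  colored: (54 − 51.9375)² / 51.9375 = 0.0819
χ² = 0.0189 + 0.0819 = 0.1008 ≈ 0.101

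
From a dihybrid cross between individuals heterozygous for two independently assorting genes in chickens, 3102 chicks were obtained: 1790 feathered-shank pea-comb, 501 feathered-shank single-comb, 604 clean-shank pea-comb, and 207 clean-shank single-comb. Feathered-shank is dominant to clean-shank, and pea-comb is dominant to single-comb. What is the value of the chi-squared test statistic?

A dihybrid F₂ with independent assortment and complete dominance at both loci gives a 9:3:3:1 phenotypic ratio.
Expected counts for N = 3102 under a 9:3:3:1 ratio (total parts = 16):
  feathered-shank pea-comb: 3102 × 9/16 = 1744.875
  feathered-shank single-comb: 3102 × 3/16 = 581.625
  clean-shank pea-comb: 3102 × 3/16 = 581.625
  clean-shank single-comb: 3102 × 1/16 = 193.875
χ² = Σ (O − E)² / E
  feathered-shank pea-comb: (1790 − 1744.875)² / 1744.875 = 1.1670
  feathered-shank single-comb: (501 − 581.625)² / 581.625 = 11.1763
  clean-shank pea-comb: (604 − 581.625)² / 581.625 = 0.8608
  clean-shank single-comb: (207 − 193.875)² / 193.875 = 0.8885
χ² = 1.1670 + 11.1763 + 0.8608 + 0.8885 = 14.0926 ≈ 14.093

14.093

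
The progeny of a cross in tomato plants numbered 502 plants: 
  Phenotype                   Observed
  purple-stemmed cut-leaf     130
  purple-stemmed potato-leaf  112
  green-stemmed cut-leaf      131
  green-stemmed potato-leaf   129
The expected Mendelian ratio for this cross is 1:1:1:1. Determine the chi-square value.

Under the 1:1:1:1 hypothesis (Σ ratio = 4, N = 502):
  purple-stemmed cut-leaf: 502 × 1/4 = 125.5
  purple-stemmed potato-leaf: 502 × 1/4 = 125.5
  green-stemmed cut-leaf: 502 × 1/4 = 125.5
  green-stemmed potato-leaf: 502 × 1/4 = 125.5
χ² = Σ (O − E)² / E
  purple-stemmed cut-leaf: (130 − 125.5)² / 125.5 = 0.1614
  purple-stemmed potato-leaf: (112 − 125.5)² / 125.5 = 1.4522
  green-stemmed cut-leaf: (131 − 125.5)² / 125.5 = 0.2410
  green-stemmed potato-leaf: (129 − 125.5)² / 125.5 = 0.0976
χ² = 0.1614 + 1.4522 + 0.2410 + 0.0976 = 1.9522 ≈ 1.952

1.952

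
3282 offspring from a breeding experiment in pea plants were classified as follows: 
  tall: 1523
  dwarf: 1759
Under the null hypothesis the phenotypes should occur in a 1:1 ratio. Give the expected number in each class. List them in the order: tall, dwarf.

1641, 1641

Expected counts for N = 3282 under a 1:1 ratio (total parts = 2):
  tall: 3282 × 1/2 = 1641
  dwarf: 3282 × 1/2 = 1641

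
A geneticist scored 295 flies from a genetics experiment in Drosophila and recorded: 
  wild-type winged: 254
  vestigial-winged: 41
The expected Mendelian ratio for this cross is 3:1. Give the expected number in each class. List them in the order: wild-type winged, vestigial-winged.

221.25, 73.75

Under the 3:1 hypothesis (Σ ratio = 4, N = 295):
  wild-type winged: 295 × 3/4 = 221.25
  vestigial-winged: 295 × 1/4 = 73.75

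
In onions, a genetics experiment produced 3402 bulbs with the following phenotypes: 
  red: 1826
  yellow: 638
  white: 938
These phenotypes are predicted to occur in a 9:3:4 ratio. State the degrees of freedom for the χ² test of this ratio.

A goodness-of-fit test with 3 phenotype classes has df = 3 − 1 = 2.

2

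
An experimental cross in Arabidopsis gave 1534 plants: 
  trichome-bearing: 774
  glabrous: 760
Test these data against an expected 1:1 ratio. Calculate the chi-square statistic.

0.128

Under the 1:1 hypothesis (Σ ratio = 2, N = 1534):
  trichome-bearing: 1534 × 1/2 = 767
  glabrous: 1534 × 1/2 = 767
χ² = Σ (O − E)² / E
  trichome-bearing: (774 − 767)² / 767 = 0.0639
  glabrous: (760 − 767)² / 767 = 0.0639
χ² = 0.0639 + 0.0639 = 0.1278 ≈ 0.128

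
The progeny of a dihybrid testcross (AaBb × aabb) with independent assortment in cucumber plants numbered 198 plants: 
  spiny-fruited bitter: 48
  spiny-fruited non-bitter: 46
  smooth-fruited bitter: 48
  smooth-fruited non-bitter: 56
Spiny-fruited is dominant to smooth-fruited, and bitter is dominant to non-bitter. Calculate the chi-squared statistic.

1.192

A dihybrid testcross with independent assortment gives a 1:1:1:1 ratio.
Expected counts for N = 198 under a 1:1:1:1 ratio (total parts = 4):
  spiny-fruited bitter: 198 × 1/4 = 49.5
  spiny-fruited non-bitter: 198 × 1/4 = 49.5
  smooth-fruited bitter: 198 × 1/4 = 49.5
  smooth-fruited non-bitter: 198 × 1/4 = 49.5
χ² = Σ (O − E)² / E
  spiny-fruited bitter: (48 − 49.5)² / 49.5 = 0.0455
  spiny-fruited non-bitter: (46 − 49.5)² / 49.5 = 0.2475
  smooth-fruited bitter: (48 − 49.5)² / 49.5 = 0.0455
  smooth-fruited non-bitter: (56 − 49.5)² / 49.5 = 0.8535
χ² = 0.0455 + 0.2475 + 0.0455 + 0.8535 = 1.192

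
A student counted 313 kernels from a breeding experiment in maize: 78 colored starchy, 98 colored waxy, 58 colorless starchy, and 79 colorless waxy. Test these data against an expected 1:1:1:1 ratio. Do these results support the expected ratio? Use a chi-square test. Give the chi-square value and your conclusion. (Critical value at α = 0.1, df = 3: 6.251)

10.233; not consistent

Total ratio parts = 4. Expected numbers out of 313:
  colored starchy: 313 × 1/4 = 78.25
  colored waxy: 313 × 1/4 = 78.25
  colorless starchy: 313 × 1/4 = 78.25
  colorless waxy: 313 × 1/4 = 78.25
χ² = Σ (O − E)² / E
  colored starchy: (78 − 78.25)² / 78.25 = 0.0008
  colored waxy: (98 − 78.25)² / 78.25 = 4.9848
  colorless starchy: (58 − 78.25)² / 78.25 = 5.2404
  colorless waxy: (79 − 78.25)² / 78.25 = 0.0072
χ² = 0.0008 + 4.9848 + 5.2404 + 0.0072 = 10.2332 ≈ 10.233
Degrees of freedom = 4 − 1 = 3; critical value at α = 0.1 is 6.251.
Since 10.233 > 6.251, we reject the null hypothesis — the data do not fit the 1:1:1:1 ratio.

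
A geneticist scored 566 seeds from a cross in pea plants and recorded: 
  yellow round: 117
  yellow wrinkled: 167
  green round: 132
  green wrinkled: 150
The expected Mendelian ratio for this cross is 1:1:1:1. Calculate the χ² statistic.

9.986

The 1:1:1:1 ratio has 4 parts, so with N = 566 the expected counts are:
  yellow round: 566 × 1/4 = 141.5
  yellow wrinkled: 566 × 1/4 = 141.5
  green round: 566 × 1/4 = 141.5
  green wrinkled: 566 × 1/4 = 141.5
χ² = Σ (O − E)² / E
  yellow round: (117 − 141.5)² / 141.5 = 4.2420
  yellow wrinkled: (167 − 141.5)² / 141.5 = 4.5954
  green round: (132 − 141.5)² / 141.5 = 0.6378
  green wrinkled: (150 − 141.5)² / 141.5 = 0.5106
χ² = 4.2420 + 4.5954 + 0.6378 + 0.5106 = 9.9858 ≈ 9.986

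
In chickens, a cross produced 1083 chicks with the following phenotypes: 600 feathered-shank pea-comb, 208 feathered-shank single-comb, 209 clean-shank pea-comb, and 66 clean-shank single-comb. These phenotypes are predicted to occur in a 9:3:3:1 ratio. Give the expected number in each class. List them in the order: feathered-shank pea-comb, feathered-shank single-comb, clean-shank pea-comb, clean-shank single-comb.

Under the 9:3:3:1 hypothesis (Σ ratio = 16, N = 1083):
  feathered-shank pea-comb: 1083 × 9/16 = 609.1875
  feathered-shank single-comb: 1083 × 3/16 = 203.0625
  clean-shank pea-comb: 1083 × 3/16 = 203.0625
  clean-shank single-comb: 1083 × 1/16 = 67.6875

609.1875, 203.0625, 203.0625, 67.6875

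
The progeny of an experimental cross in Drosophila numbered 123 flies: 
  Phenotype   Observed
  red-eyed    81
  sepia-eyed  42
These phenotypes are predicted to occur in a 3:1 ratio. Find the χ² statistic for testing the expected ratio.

The 3:1 ratio has 4 parts, so with N = 123 the expected counts are:
  red-eyed: 123 × 3/4 = 92.25
  sepia-eyed: 123 × 1/4 = 30.75
χ² = Σ (O − E)² / E
  red-eyed: (81 − 92.25)² / 92.25 = 1.3720
  sepia-eyed: (42 − 30.75)² / 30.75 = 4.1159
χ² = 1.3720 + 4.1159 = 5.4879 ≈ 5.488

5.488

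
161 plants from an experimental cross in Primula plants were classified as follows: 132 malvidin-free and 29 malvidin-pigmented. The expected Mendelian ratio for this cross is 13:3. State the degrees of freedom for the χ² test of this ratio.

A goodness-of-fit test with 2 phenotype classes has df = 2 − 1 = 1.

1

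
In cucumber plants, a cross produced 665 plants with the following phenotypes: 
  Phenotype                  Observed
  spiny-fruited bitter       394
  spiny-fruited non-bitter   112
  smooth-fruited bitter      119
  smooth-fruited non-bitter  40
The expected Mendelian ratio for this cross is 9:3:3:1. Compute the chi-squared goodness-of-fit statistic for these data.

Expected counts for N = 665 under a 9:3:3:1 ratio (total parts = 16):
  spiny-fruited bitter: 665 × 9/16 = 374.0625
  spiny-fruited non-bitter: 665 × 3/16 = 124.6875
  smooth-fruited bitter: 665 × 3/16 = 124.6875
  smooth-fruited non-bitter: 665 × 1/16 = 41.5625
χ² = Σ (O − E)² / E
  spiny-fruited bitter: (394 − 374.0625)² / 374.0625 = 1.0627
  spiny-fruited non-bitter: (112 − 124.6875)² / 124.6875 = 1.2910
  smooth-fruited bitter: (119 − 124.6875)² / 124.6875 = 0.2594
  smooth-fruited non-bitter: (40 − 41.5625)² / 41.5625 = 0.0587
χ² = 1.0627 + 1.2910 + 0.2594 + 0.0587 = 2.6718 ≈ 2.672

2.672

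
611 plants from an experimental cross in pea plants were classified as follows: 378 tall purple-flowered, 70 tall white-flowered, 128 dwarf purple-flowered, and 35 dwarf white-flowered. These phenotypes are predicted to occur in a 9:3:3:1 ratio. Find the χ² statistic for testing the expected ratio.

The 9:3:3:1 ratio has 16 parts, so with N = 611 the expected counts are:
  tall purple-flowered: 611 × 9/16 = 343.6875
  tall white-flowered: 611 × 3/16 = 114.5625
  dwarf purple-flowered: 611 × 3/16 = 114.5625
  dwarf white-flowered: 611 × 1/16 = 38.1875
χ² = Σ (O − E)² / E
  tall purple-flowered: (378 − 343.6875)² / 343.6875 = 3.4256
  tall white-flowered: (70 − 114.5625)² / 114.5625 = 17.3339
  dwarf purple-flowered: (128 − 114.5625)² / 114.5625 = 1.5761
  dwarf white-flowered: (35 − 38.1875)² / 38.1875 = 0.2661
χ² = 3.4256 + 17.3339 + 1.5761 + 0.2661 = 22.6017 ≈ 22.602

22.602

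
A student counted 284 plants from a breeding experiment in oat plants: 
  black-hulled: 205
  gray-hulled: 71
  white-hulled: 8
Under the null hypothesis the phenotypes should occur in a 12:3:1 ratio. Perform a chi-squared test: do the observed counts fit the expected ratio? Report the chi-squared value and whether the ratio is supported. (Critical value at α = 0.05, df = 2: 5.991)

Total ratio parts = 16. Expected numbers out of 284:
  black-hulled: 284 × 12/16 = 213
  gray-hulled: 284 × 3/16 = 53.25
  white-hulled: 284 × 1/16 = 17.75
χ² = Σ (O − E)² / E
  black-hulled: (205 − 213)² / 213 = 0.3005
  gray-hulled: (71 − 53.25)² / 53.25 = 5.9167
  white-hulled: (8 − 17.75)² / 17.75 = 5.3556
χ² = 0.3005 + 5.9167 + 5.3556 = 11.5728 ≈ 11.573
Degrees of freedom = 3 − 1 = 2; critical value at α = 0.05 is 5.991.
Since 11.573 > 5.991, we reject the null hypothesis — the data do not fit the 12:3:1 ratio.

11.573; not consistent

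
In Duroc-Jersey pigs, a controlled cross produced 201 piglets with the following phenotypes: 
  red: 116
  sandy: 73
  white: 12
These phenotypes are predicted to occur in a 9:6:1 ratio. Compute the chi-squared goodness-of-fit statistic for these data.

Expected counts for N = 201 under a 9:6:1 ratio (total parts = 16):
  red: 201 × 9/16 = 113.0625
  sandy: 201 × 6/16 = 75.375
  white: 201 × 1/16 = 12.5625
χ² = Σ (O − E)² / E
  red: (116 − 113.0625)² / 113.0625 = 0.0763
  sandy: (73 − 75.375)² / 75.375 = 0.0748
  white: (12 − 12.5625)² / 12.5625 = 0.0252
χ² = 0.0763 + 0.0748 + 0.0252 = 0.1763 ≈ 0.176

0.176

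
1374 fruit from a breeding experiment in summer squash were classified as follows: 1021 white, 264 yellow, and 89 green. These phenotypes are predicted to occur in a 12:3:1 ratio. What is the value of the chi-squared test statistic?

0.359

Total ratio parts = 16. Expected numbers out of 1374:
  white: 1374 × 12/16 = 1030.5
  yellow: 1374 × 3/16 = 257.625
  green: 1374 × 1/16 = 85.875
χ² = Σ (O − E)² / E
  white: (1021 − 1030.5)² / 1030.5 = 0.0876
  yellow: (264 − 257.625)² / 257.625 = 0.1578
  green: (89 − 85.875)² / 85.875 = 0.1137
χ² = 0.0876 + 0.1578 + 0.1137 = 0.3591 ≈ 0.359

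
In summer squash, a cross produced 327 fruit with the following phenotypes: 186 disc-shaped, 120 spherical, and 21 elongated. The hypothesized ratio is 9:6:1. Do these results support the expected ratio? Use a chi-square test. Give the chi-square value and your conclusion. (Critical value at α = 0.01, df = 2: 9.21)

0.095; consistent

The 9:6:1 ratio has 16 parts, so with N = 327 the expected counts are:
  disc-shaped: 327 × 9/16 = 183.9375
  spherical: 327 × 6/16 = 122.625
  elongated: 327 × 1/16 = 20.4375
χ² = Σ (O − E)² / E
  disc-shaped: (186 − 183.9375)² / 183.9375 = 0.0231
  spherical: (120 − 122.625)² / 122.625 = 0.0562
  elongated: (21 − 20.4375)² / 20.4375 = 0.0155
χ² = 0.0231 + 0.0562 + 0.0155 = 0.0948 ≈ 0.095
Degrees of freedom = 3 − 1 = 2; critical value at α = 0.01 is 9.21.
Since 0.095 < 9.21, we fail to reject the null hypothesis — the data are consistent with the 9:6:1 ratio.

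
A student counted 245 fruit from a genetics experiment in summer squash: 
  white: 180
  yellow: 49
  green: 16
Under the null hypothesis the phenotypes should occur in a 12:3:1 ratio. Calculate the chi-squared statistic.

0.312

The 12:3:1 ratio has 16 parts, so with N = 245 the expected counts are:
  white: 245 × 12/16 = 183.75
  yellow: 245 × 3/16 = 45.9375
  green: 245 × 1/16 = 15.3125
χ² = Σ (O − E)² / E
  white: (180 − 183.75)² / 183.75 = 0.0765
  yellow: (49 − 45.9375)² / 45.9375 = 0.2042
  green: (16 − 15.3125)² / 15.3125 = 0.0309
χ² = 0.0765 + 0.2042 + 0.0309 = 0.3116 ≈ 0.312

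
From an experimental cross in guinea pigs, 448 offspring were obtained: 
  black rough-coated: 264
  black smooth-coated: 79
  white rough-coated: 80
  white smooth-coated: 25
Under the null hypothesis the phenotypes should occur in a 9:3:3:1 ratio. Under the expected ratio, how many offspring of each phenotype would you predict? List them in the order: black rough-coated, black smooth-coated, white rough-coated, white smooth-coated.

252, 84, 84, 28

Total ratio parts = 16. Expected numbers out of 448:
  black rough-coated: 448 × 9/16 = 252
  black smooth-coated: 448 × 3/16 = 84
  white rough-coated: 448 × 3/16 = 84
  white smooth-coated: 448 × 1/16 = 28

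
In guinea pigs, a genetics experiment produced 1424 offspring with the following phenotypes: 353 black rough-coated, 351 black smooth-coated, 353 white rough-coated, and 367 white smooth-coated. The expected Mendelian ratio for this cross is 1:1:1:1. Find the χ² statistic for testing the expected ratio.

0.461

Under the 1:1:1:1 hypothesis (Σ ratio = 4, N = 1424):
  black rough-coated: 1424 × 1/4 = 356
  black smooth-coated: 1424 × 1/4 = 356
  white rough-coated: 1424 × 1/4 = 356
  white smooth-coated: 1424 × 1/4 = 356
χ² = Σ (O − E)² / E
  black rough-coated: (353 − 356)² / 356 = 0.0253
  black smooth-coated: (351 − 356)² / 356 = 0.0702
  white rough-coated: (353 − 356)² / 356 = 0.0253
  white smooth-coated: (367 − 356)² / 356 = 0.3399
χ² = 0.0253 + 0.0702 + 0.0253 + 0.3399 = 0.4607 ≈ 0.461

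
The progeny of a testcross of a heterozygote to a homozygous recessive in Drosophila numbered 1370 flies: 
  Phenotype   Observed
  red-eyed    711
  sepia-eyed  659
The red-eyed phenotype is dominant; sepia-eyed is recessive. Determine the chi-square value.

1.974

A testcross of a heterozygote (Aa × aa) gives a 1:1 phenotypic ratio.
Total ratio parts = 2. Expected numbers out of 1370:
  red-eyed: 1370 × 1/2 = 685
  sepia-eyed: 1370 × 1/2 = 685
χ² = Σ (O − E)² / E
  red-eyed: (711 − 685)² / 685 = 0.9869
  sepia-eyed: (659 − 685)² / 685 = 0.9869
χ² = 0.9869 + 0.9869 = 1.9738 ≈ 1.974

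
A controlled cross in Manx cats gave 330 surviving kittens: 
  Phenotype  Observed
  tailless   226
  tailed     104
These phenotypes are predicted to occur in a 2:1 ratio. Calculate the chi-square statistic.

0.491

Expected counts for N = 330 under a 2:1 ratio (total parts = 3):
  tailless: 330 × 2/3 = 220
  tailed: 330 × 1/3 = 110
χ² = Σ (O − E)² / E
  tailless: (226 − 220)² / 220 = 0.1636
  tailed: (104 − 110)² / 110 = 0.3273
χ² = 0.1636 + 0.3273 = 0.4909 ≈ 0.491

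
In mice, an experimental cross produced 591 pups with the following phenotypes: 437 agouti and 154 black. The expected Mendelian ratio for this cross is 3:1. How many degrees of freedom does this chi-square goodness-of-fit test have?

A goodness-of-fit test with 2 phenotype classes has df = 2 − 1 = 1.

1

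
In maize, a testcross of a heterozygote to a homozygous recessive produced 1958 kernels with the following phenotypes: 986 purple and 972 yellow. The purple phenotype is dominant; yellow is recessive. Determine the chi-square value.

A testcross of a heterozygote (Aa × aa) gives a 1:1 phenotypic ratio.
Expected counts for N = 1958 under a 1:1 ratio (total parts = 2):
  purple: 1958 × 1/2 = 979
  yellow: 1958 × 1/2 = 979
χ² = Σ (O − E)² / E
  purple: (986 − 979)² / 979 = 0.0501
  yellow: (972 − 979)² / 979 = 0.0501
χ² = 0.0501 + 0.0501 = 0.1002 ≈ 0.100

0.100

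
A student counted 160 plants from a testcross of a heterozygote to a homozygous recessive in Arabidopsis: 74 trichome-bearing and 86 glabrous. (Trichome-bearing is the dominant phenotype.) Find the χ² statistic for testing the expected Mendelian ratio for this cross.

A testcross of a heterozygote (Aa × aa) gives a 1:1 phenotypic ratio.
Expected counts for N = 160 under a 1:1 ratio (total parts = 2):
  trichome-bearing: 160 × 1/2 = 80
  glabrous: 160 × 1/2 = 80
χ² = Σ (O − E)² / E
  trichome-bearing: (74 − 80)² / 80 = 0.4500
  glabrous: (86 − 80)² / 80 = 0.4500
χ² = 0.4500 + 0.4500 = 0.900

0.900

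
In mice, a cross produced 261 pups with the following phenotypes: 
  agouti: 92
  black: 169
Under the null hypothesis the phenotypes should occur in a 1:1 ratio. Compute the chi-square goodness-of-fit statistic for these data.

22.716

Expected counts for N = 261 under a 1:1 ratio (total parts = 2):
  agouti: 261 × 1/2 = 130.5
  black: 261 × 1/2 = 130.5
χ² = Σ (O − E)² / E
  agouti: (92 − 130.5)² / 130.5 = 11.3582
  black: (169 − 130.5)² / 130.5 = 11.3582
χ² = 11.3582 + 11.3582 = 22.7164 ≈ 22.716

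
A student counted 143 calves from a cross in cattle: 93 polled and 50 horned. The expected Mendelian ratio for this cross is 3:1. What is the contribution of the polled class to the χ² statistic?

1.893

Under the 3:1 hypothesis (Σ ratio = 4, N = 143):
  polled: 143 × 3/4 = 107.25
  horned: 143 × 1/4 = 35.75
Contribution of polled: (93 − 107.25)² / 107.25 = 1.8934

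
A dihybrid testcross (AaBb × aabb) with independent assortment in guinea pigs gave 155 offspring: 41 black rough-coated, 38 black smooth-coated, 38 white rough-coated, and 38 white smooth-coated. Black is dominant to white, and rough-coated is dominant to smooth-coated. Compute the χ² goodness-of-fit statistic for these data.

0.174

A dihybrid testcross with independent assortment gives a 1:1:1:1 ratio.
Expected counts for N = 155 under a 1:1:1:1 ratio (total parts = 4):
  black rough-coated: 155 × 1/4 = 38.75
  black smooth-coated: 155 × 1/4 = 38.75
  white rough-coated: 155 × 1/4 = 38.75
  white smooth-coated: 155 × 1/4 = 38.75
χ² = Σ (O − E)² / E
  black rough-coated: (41 − 38.75)² / 38.75 = 0.1306
  black smooth-coated: (38 − 38.75)² / 38.75 = 0.0145
  white rough-coated: (38 − 38.75)² / 38.75 = 0.0145
  white smooth-coated: (38 − 38.75)² / 38.75 = 0.0145
χ² = 0.1306 + 0.0145 + 0.0145 + 0.0145 = 0.1741 ≈ 0.174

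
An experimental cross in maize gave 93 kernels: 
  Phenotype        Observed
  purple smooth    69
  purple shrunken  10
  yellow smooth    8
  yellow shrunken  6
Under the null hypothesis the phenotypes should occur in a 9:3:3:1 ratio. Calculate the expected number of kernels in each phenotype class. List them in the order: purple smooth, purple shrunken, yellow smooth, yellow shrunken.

The 9:3:3:1 ratio has 16 parts, so with N = 93 the expected counts are:
  purple smooth: 93 × 9/16 = 52.3125
  purple shrunken: 93 × 3/16 = 17.4375
  yellow smooth: 93 × 3/16 = 17.4375
  yellow shrunken: 93 × 1/16 = 5.8125

52.3125, 17.4375, 17.4375, 5.8125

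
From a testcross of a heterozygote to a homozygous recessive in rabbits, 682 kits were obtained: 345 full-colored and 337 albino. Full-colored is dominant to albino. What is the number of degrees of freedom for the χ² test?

A testcross of a heterozygote (Aa × aa) gives a 1:1 phenotypic ratio.
A goodness-of-fit test with 2 phenotype classes has df = 2 − 1 = 1.

1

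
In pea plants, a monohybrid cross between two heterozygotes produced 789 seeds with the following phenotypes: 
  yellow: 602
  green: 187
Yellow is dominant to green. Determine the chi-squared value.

0.710

For a monohybrid cross between heterozygotes with complete dominance, the expected phenotypic ratio is 3:1.
Under the 3:1 hypothesis (Σ ratio = 4, N = 789):
  yellow: 789 × 3/4 = 591.75
  green: 789 × 1/4 = 197.25
χ² = Σ (O − E)² / E
  yellow: (602 − 591.75)² / 591.75 = 0.1775
  green: (187 − 197.25)² / 197.25 = 0.5326
χ² = 0.1775 + 0.5326 = 0.7101 ≈ 0.710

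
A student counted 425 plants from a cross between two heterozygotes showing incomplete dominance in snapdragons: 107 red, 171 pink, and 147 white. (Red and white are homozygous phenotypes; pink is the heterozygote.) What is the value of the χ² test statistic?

23.739

With incomplete dominance, a heterozygote × heterozygote cross gives a 1:2:1 phenotypic ratio.
Total ratio parts = 4. Expected numbers out of 425:
  red: 425 × 1/4 = 106.25
  pink: 425 × 2/4 = 212.5
  white: 425 × 1/4 = 106.25
χ² = Σ (O − E)² / E
  red: (107 − 106.25)² / 106.25 = 0.0053
  pink: (171 − 212.5)² / 212.5 = 8.1047
  white: (147 − 106.25)² / 106.25 = 15.6288
χ² = 0.0053 + 8.1047 + 15.6288 = 23.7388 ≈ 23.739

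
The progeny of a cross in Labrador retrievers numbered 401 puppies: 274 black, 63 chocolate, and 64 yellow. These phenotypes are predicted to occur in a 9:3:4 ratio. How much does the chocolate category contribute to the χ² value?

Total ratio parts = 16. Expected numbers out of 401:
  black: 401 × 9/16 = 225.5625
  chocolate: 401 × 3/16 = 75.1875
  yellow: 401 × 4/16 = 100.25
Contribution of chocolate: (63 − 75.1875)² / 75.1875 = 1.9755

1.976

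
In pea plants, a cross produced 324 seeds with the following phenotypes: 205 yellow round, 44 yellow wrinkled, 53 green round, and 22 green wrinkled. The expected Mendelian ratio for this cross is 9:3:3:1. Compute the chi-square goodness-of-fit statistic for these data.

8.598

The 9:3:3:1 ratio has 16 parts, so with N = 324 the expected counts are:
  yellow round: 324 × 9/16 = 182.25
  yellow wrinkled: 324 × 3/16 = 60.75
  green round: 324 × 3/16 = 60.75
  green wrinkled: 324 × 1/16 = 20.25
χ² = Σ (O − E)² / E
  yellow round: (205 − 182.25)² / 182.25 = 2.8398
  yellow wrinkled: (44 − 60.75)² / 60.75 = 4.6183
  green round: (53 − 60.75)² / 60.75 = 0.9887
  green wrinkled: (22 − 20.25)² / 20.25 = 0.1512
χ² = 2.8398 + 4.6183 + 0.9887 + 0.1512 = 8.598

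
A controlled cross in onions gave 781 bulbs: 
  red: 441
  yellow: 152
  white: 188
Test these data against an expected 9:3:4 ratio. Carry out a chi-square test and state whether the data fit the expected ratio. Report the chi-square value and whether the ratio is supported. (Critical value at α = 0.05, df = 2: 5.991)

Total ratio parts = 16. Expected numbers out of 781:
  red: 781 × 9/16 = 439.3125
  yellow: 781 × 3/16 = 146.4375
  white: 781 × 4/16 = 195.25
χ² = Σ (O − E)² / E
  red: (441 − 439.3125)² / 439.3125 = 0.0065
  yellow: (152 − 146.4375)² / 146.4375 = 0.2113
  white: (188 − 195.25)² / 195.25 = 0.2692
χ² = 0.0065 + 0.2113 + 0.2692 = 0.487
Degrees of freedom = 3 − 1 = 2; critical value at α = 0.05 is 5.991.
Since 0.487 < 5.991, we fail to reject the null hypothesis — the data are consistent with the 9:3:4 ratio.

0.487; consistent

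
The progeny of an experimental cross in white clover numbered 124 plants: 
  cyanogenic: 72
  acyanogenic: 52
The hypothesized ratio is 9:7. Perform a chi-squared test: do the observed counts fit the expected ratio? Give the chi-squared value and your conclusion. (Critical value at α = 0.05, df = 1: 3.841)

Expected counts for N = 124 under a 9:7 ratio (total parts = 16):
  cyanogenic: 124 × 9/16 = 69.75
  acyanogenic: 124 × 7/16 = 54.25
χ² = Σ (O − E)² / E
  cyanogenic: (72 − 69.75)² / 69.75 = 0.0726
  acyanogenic: (52 − 54.25)² / 54.25 = 0.0933
χ² = 0.0726 + 0.0933 = 0.1659 ≈ 0.166
Degrees of freedom = 2 − 1 = 1; critical value at α = 0.05 is 3.841.
Since 0.166 < 3.841, we fail to reject the null hypothesis — the data are consistent with the 9:7 ratio.

0.166; consistent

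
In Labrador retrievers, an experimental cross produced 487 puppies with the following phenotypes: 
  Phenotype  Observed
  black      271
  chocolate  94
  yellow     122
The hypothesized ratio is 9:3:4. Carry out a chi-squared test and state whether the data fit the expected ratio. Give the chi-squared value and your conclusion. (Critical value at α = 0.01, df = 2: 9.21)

0.111; consistent

Expected counts for N = 487 under a 9:3:4 ratio (total parts = 16):
  black: 487 × 9/16 = 273.9375
  chocolate: 487 × 3/16 = 91.3125
  yellow: 487 × 4/16 = 121.75
χ² = Σ (O − E)² / E
  black: (271 − 273.9375)² / 273.9375 = 0.0315
  chocolate: (94 − 91.3125)² / 91.3125 = 0.0791
  yellow: (122 − 121.75)² / 121.75 = 0.0005
χ² = 0.0315 + 0.0791 + 0.0005 = 0.1111 ≈ 0.111
Degrees of freedom = 3 − 1 = 2; critical value at α = 0.01 is 9.21.
Since 0.111 < 9.21, we fail to reject the null hypothesis — the data are consistent with the 9:3:4 ratio.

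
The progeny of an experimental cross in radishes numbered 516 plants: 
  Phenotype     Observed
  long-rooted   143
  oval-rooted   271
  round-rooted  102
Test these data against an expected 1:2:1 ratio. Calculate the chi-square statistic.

7.826

The 1:2:1 ratio has 4 parts, so with N = 516 the expected counts are:
  long-rooted: 516 × 1/4 = 129
  oval-rooted: 516 × 2/4 = 258
  round-rooted: 516 × 1/4 = 129
χ² = Σ (O − E)² / E
  long-rooted: (143 − 129)² / 129 = 1.5194
  oval-rooted: (271 − 258)² / 258 = 0.6550
  round-rooted: (102 − 129)² / 129 = 5.6512
χ² = 1.5194 + 0.6550 + 5.6512 = 7.8256 ≈ 7.826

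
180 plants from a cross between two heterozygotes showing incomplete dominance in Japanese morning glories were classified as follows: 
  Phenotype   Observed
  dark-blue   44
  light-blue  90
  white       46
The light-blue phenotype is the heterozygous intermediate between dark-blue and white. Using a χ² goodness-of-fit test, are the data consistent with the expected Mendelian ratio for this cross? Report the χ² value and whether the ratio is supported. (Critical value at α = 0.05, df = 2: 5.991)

0.044; consistent

With incomplete dominance, a heterozygote × heterozygote cross gives a 1:2:1 phenotypic ratio.
The 1:2:1 ratio has 4 parts, so with N = 180 the expected counts are:
  dark-blue: 180 × 1/4 = 45
  light-blue: 180 × 2/4 = 90
  white: 180 × 1/4 = 45
χ² = Σ (O − E)² / E
  dark-blue: (44 − 45)² / 45 = 0.0222
  light-blue: (90 − 90)² / 90 = 0.0000
  white: (46 − 45)² / 45 = 0.0222
χ² = 0.0222 + 0.0000 + 0.0222 = 0.0444 ≈ 0.044
Degrees of freedom = 3 − 1 = 2; critical value at α = 0.05 is 5.991.
Since 0.044 < 5.991, we fail to reject the null hypothesis — the data are consistent with the 1:2:1 ratio.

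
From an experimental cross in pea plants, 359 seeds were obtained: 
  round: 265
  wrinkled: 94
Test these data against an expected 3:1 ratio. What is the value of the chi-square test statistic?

0.268

Under the 3:1 hypothesis (Σ ratio = 4, N = 359):
  round: 359 × 3/4 = 269.25
  wrinkled: 359 × 1/4 = 89.75
χ² = Σ (O − E)² / E
  round: (265 − 269.25)² / 269.25 = 0.0671
  wrinkled: (94 − 89.75)² / 89.75 = 0.2013
χ² = 0.0671 + 0.2013 = 0.2684 ≈ 0.268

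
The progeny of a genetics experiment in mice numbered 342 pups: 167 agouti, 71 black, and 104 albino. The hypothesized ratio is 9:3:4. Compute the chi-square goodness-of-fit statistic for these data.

8.087

Total ratio parts = 16. Expected numbers out of 342:
  agouti: 342 × 9/16 = 192.375
  black: 342 × 3/16 = 64.125
  albino: 342 × 4/16 = 85.5
χ² = Σ (O − E)² / E
  agouti: (167 − 192.375)² / 192.375 = 3.3471
  black: (71 − 64.125)² / 64.125 = 0.7371
  albino: (104 − 85.5)² / 85.5 = 4.0029
χ² = 3.3471 + 0.7371 + 4.0029 = 8.0871 ≈ 8.087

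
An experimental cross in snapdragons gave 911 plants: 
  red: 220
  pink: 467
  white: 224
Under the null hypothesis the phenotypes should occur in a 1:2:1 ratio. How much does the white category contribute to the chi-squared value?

0.062

Under the 1:2:1 hypothesis (Σ ratio = 4, N = 911):
  red: 911 × 1/4 = 227.75
  pink: 911 × 2/4 = 455.5
  white: 911 × 1/4 = 227.75
Contribution of white: (224 − 227.75)² / 227.75 = 0.0617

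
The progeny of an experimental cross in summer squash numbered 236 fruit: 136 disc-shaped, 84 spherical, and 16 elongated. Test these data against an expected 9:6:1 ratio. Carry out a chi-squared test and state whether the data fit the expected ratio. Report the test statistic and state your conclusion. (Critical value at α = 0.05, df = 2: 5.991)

The 9:6:1 ratio has 16 parts, so with N = 236 the expected counts are:
  disc-shaped: 236 × 9/16 = 132.75
  spherical: 236 × 6/16 = 88.5
  elongated: 236 × 1/16 = 14.75
χ² = Σ (O − E)² / E
  disc-shaped: (136 − 132.75)² / 132.75 = 0.0796
  spherical: (84 − 88.5)² / 88.5 = 0.2288
  elongated: (16 − 14.75)² / 14.75 = 0.1059
χ² = 0.0796 + 0.2288 + 0.1059 = 0.4143 ≈ 0.414
Degrees of freedom = 3 − 1 = 2; critical value at α = 0.05 is 5.991.
Since 0.414 < 5.991, we fail to reject the null hypothesis — the data are consistent with the 9:6:1 ratio.

0.414; consistent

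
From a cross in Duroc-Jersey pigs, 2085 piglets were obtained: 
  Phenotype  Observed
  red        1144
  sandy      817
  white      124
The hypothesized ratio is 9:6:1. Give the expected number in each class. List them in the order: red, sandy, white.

1172.8125, 781.875, 130.3125

Total ratio parts = 16. Expected numbers out of 2085:
  red: 2085 × 9/16 = 1172.8125
  sandy: 2085 × 6/16 = 781.875
  white: 2085 × 1/16 = 130.3125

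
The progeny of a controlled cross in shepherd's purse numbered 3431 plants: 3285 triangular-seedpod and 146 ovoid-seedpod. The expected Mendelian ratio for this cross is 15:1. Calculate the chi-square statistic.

23.298

The 15:1 ratio has 16 parts, so with N = 3431 the expected counts are:
  triangular-seedpod: 3431 × 15/16 = 3216.5625
  ovoid-seedpod: 3431 × 1/16 = 214.4375
χ² = Σ (O − E)² / E
  triangular-seedpod: (3285 − 3216.5625)² / 3216.5625 = 1.4561
  ovoid-seedpod: (146 − 214.4375)² / 214.4375 = 21.8418
χ² = 1.4561 + 21.8418 = 23.2979 ≈ 23.298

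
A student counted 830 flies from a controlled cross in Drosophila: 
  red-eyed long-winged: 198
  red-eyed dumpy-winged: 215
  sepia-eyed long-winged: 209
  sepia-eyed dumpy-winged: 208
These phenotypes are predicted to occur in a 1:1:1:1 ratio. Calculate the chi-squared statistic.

0.718

Under the 1:1:1:1 hypothesis (Σ ratio = 4, N = 830):
  red-eyed long-winged: 830 × 1/4 = 207.5
  red-eyed dumpy-winged: 830 × 1/4 = 207.5
  sepia-eyed long-winged: 830 × 1/4 = 207.5
  sepia-eyed dumpy-winged: 830 × 1/4 = 207.5
χ² = Σ (O − E)² / E
  red-eyed long-winged: (198 − 207.5)² / 207.5 = 0.4349
  red-eyed dumpy-winged: (215 − 207.5)² / 207.5 = 0.2711
  sepia-eyed long-winged: (209 − 207.5)² / 207.5 = 0.0108
  sepia-eyed dumpy-winged: (208 − 207.5)² / 207.5 = 0.0012
χ² = 0.4349 + 0.2711 + 0.0108 + 0.0012 = 0.718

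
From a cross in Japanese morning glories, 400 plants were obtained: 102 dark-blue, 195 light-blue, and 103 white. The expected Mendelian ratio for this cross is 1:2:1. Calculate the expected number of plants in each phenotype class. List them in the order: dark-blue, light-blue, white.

100, 200, 100

Total ratio parts = 4. Expected numbers out of 400:
  dark-blue: 400 × 1/4 = 100
  light-blue: 400 × 2/4 = 200
  white: 400 × 1/4 = 100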